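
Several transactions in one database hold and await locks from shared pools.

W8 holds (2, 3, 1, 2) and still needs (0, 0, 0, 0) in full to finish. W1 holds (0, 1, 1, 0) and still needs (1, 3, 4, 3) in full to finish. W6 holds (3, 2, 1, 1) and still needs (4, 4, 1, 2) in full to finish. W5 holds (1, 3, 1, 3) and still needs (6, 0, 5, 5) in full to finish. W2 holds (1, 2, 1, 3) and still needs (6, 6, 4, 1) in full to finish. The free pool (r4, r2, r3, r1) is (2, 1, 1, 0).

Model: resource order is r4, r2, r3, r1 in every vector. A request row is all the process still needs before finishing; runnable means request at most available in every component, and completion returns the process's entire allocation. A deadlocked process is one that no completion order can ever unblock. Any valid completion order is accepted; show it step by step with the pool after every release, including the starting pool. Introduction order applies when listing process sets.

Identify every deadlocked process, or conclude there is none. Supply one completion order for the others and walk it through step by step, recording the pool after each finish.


The deadlocked set is W1, W5 and W2.
Key observation: the wall is r3: completing W8, W6 brings the pool only to (7, 6, 3, 3), and all the rest need more.
One completion order for the rest: W8, W6. Check, step by step:
  pool = (2, 1, 1, 0)
  run W8 (needs (0, 0, 0, 0), free (2, 1, 1, 0)); after release of (2, 3, 1, 2) the pool is (4, 4, 2, 2)
  run W6 (needs (4, 4, 1, 2), free (4, 4, 2, 2)); after release of (3, 2, 1, 1) the pool is (7, 6, 3, 3)
The blocked processes can never fit:
  blocked: W1 wants (1, 3, 4, 3), pool (7, 6, 3, 3) — not enough r3
  blocked: W5 wants (6, 0, 5, 5), pool (7, 6, 3, 3) — not enough r3 and r1
  blocked: W2 wants (6, 6, 4, 1), pool (7, 6, 3, 3) — not enough r3


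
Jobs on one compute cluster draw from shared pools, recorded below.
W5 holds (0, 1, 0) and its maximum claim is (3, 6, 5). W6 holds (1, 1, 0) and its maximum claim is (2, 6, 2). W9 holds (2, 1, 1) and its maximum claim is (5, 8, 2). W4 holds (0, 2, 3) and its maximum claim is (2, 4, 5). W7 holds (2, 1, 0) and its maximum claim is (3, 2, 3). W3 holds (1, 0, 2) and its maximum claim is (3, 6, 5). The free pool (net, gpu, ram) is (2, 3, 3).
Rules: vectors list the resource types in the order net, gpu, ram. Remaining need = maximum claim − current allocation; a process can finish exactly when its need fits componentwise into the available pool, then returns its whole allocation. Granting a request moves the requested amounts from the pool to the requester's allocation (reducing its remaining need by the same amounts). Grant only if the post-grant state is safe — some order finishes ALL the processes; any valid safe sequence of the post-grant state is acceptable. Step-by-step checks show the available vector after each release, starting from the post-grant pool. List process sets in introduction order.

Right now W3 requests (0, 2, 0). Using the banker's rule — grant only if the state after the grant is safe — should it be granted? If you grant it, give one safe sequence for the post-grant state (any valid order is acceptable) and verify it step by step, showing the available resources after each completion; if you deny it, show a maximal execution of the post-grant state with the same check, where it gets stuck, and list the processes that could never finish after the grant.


GRANT — the state after the grant stays safe, e.g. via W7, W4, W3, W5, W6, W9.
Key observation: granting shrinks the pool to (2, 1, 3), yet W7 still fits and the chain goes through.
Verifying the post-grant state step by step:
  pool = (2, 1, 3)
  run W7 (needs (1, 1, 3), free (2, 1, 3)); after release of (2, 1, 0) the pool is (4, 2, 3)
  run W4 (needs (2, 2, 2), free (4, 2, 3)); after release of (0, 2, 3) the pool is (4, 4, 6)
  run W3 (needs (2, 4, 3), free (4, 4, 6)); after release of (1, 2, 2) the pool is (5, 6, 8)
  run W5 (needs (3, 5, 5), free (5, 6, 8)); after release of (0, 1, 0) the pool is (5, 7, 8)
  run W6 (needs (1, 5, 2), free (5, 7, 8)); after release of (1, 1, 0) the pool is (6, 8, 8)
  run W9 (needs (3, 7, 1), free (6, 8, 8)); after release of (2, 1, 1) the pool is (8, 9, 9)


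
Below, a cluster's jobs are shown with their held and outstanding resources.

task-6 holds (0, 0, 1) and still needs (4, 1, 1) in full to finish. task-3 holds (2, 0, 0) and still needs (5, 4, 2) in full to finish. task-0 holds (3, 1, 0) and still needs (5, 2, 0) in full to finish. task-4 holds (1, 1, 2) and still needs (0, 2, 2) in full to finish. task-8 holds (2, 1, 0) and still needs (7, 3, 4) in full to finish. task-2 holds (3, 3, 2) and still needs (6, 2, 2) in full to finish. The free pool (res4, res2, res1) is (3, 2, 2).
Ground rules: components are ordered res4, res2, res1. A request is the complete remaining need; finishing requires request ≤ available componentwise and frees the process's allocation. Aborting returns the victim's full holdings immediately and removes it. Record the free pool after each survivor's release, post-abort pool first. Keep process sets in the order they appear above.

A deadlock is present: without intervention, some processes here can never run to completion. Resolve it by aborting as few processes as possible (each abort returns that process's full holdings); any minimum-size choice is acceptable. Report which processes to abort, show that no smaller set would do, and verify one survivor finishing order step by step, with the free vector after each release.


Abort task-0.
Key observation: the deadlocked task-8 becomes finishable only because task-0 released (3, 1, 0); it completes at step 2 below.
No smaller set exists: with zero aborts the deadlock remains.
The survivors complete as task-4, task-8, task-3, task-2, task-6. Check, step by step (starting from the post-abort pool):
  pool = (6, 3, 2)
  task-4 needs (0, 2, 2) <= (6, 3, 2) -> finishes; pool += (1, 1, 2) = (7, 4, 4)
  task-8 needs (7, 3, 4) <= (7, 4, 4) -> finishes; pool += (2, 1, 0) = (9, 5, 4)
  task-3 needs (5, 4, 2) <= (9, 5, 4) -> finishes; pool += (2, 0, 0) = (11, 5, 4)
  task-2 needs (6, 2, 2) <= (11, 5, 4) -> finishes; pool += (3, 3, 2) = (14, 8, 6)
  task-6 needs (4, 1, 1) <= (14, 8, 6) -> finishes; pool += (0, 0, 1) = (14, 8, 7)


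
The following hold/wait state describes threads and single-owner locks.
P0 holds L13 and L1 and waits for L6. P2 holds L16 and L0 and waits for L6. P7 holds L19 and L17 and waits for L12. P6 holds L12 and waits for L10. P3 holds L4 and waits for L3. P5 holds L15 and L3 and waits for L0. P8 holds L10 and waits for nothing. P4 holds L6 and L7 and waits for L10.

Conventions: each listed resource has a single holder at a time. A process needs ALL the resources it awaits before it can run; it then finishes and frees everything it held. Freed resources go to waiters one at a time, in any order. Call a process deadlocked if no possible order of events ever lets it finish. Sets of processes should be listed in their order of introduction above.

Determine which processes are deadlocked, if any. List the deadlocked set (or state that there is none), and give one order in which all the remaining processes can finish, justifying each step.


No process is deadlocked.
Key observation: the wait relation is loop-free; peeling off processes with no waits unwinds the whole state.
The rest can finish in the order P8, P6, P4, P2, P7, P5, P0, P3.
Step-by-step check:
  P8 waits on nothing -> runs at once and releases L10
  P6 waits on L10 — all released -> runs and releases L12
  P4 waits on L10 — all released -> runs and releases L6 and L7
  P2 waits on L6 — all released -> runs and releases L16 and L0
  P7 waits on L12 — all released -> runs and releases L19 and L17
  P5 waits on L0 — all released -> runs and releases L15 and L3
  P0 waits on L6 — all released -> runs and releases L13 and L1
  P3 waits on L3 — all released -> runs and releases L4


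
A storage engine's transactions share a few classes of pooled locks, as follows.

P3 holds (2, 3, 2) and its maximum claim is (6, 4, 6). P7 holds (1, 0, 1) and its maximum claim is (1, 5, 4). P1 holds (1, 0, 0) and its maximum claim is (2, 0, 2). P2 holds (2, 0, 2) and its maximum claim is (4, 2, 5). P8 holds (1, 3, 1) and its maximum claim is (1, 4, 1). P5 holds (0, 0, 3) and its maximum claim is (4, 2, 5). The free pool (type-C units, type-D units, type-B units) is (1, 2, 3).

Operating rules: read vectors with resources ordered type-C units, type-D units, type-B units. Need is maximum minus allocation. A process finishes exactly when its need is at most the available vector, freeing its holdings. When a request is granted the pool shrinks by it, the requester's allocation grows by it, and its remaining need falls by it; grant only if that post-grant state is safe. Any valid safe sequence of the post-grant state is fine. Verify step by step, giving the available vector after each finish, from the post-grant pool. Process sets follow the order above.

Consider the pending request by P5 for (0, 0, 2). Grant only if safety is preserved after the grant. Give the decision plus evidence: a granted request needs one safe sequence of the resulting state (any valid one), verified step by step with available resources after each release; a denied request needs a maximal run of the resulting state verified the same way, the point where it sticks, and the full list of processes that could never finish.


DENY: after the grant no complete ordering would exist.
Key observation: after P8, P1 the pool peaks at (3, 5, 2), and each blocked process is short somewhere: P3 on type-C units, type-B units; P7 on type-B units; P2 on type-B units; P5 on type-C units.
After a pretend grant, a maximal execution: P8, P1 — then nothing else fits. Step-by-step check:
  pool = (1, 2, 1)
  run P8 (needs (0, 1, 0), free (1, 2, 1)); after release of (1, 3, 1) the pool is (2, 5, 2)
  run P1 (needs (1, 0, 2), free (2, 5, 2)); after release of (1, 0, 0) the pool is (3, 5, 2)
  P3 cannot run: need (4, 1, 4) vs free (3, 5, 2) (insufficient type-C units and type-B units)
  P7 cannot run: need (0, 5, 3) vs free (3, 5, 2) (insufficient type-B units)
  P2 cannot run: need (2, 2, 3) vs free (3, 5, 2) (insufficient type-B units)
  P5 cannot run: need (4, 2, 0) vs free (3, 5, 2) (insufficient type-C units)
Processes that could never finish after the grant: P3, P7, P2 and P5.


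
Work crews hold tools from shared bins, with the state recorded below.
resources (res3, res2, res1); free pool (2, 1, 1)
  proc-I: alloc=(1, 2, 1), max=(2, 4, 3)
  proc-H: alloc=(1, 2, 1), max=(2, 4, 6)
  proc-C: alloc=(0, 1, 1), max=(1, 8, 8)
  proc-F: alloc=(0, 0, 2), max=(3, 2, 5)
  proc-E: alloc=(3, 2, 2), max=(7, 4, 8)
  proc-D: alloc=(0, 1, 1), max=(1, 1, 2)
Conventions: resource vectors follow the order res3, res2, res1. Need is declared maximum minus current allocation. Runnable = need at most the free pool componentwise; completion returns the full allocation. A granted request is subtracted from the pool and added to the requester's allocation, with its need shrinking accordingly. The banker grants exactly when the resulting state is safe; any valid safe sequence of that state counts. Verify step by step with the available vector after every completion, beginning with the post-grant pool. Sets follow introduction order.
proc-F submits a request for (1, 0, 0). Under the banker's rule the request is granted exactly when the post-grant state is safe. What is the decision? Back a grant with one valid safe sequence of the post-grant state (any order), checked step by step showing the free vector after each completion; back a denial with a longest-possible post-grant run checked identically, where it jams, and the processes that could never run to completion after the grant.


GRANT: granting preserves safety; a valid post-grant sequence is proc-D, proc-I, proc-F, proc-H, proc-E, proc-C.
Key observation: post-grant, (1, 1, 1) remains, and an order beginning with proc-D completes everyone.
Step-by-step check of the post-grant state:
  pool = (1, 1, 1)
  proc-D: need (1, 0, 1) fits (1, 1, 1); releases (0, 1, 1), pool now (1, 2, 2)
  proc-I: need (1, 2, 2) fits (1, 2, 2); releases (1, 2, 1), pool now (2, 4, 3)
  proc-F: need (2, 2, 3) fits (2, 4, 3); releases (1, 0, 2), pool now (3, 4, 5)
  proc-H: need (1, 2, 5) fits (3, 4, 5); releases (1, 2, 1), pool now (4, 6, 6)
  proc-E: need (4, 2, 6) fits (4, 6, 6); releases (3, 2, 2), pool now (7, 8, 8)
  proc-C: need (1, 7, 7) fits (7, 8, 8); releases (0, 1, 1), pool now (7, 9, 9)


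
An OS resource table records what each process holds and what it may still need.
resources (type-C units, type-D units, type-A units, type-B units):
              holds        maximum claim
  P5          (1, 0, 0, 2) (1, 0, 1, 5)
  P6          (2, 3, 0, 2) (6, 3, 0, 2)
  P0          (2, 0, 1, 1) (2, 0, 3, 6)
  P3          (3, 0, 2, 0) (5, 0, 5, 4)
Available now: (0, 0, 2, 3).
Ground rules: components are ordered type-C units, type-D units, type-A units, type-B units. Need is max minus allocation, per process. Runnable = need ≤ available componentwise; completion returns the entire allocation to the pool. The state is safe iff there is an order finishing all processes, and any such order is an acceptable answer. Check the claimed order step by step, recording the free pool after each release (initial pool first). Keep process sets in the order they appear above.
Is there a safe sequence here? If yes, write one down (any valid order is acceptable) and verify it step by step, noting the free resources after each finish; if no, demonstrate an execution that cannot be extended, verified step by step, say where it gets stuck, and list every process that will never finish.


SAFE, for example via the order P5, P0, P3, P6.
Key observation: P5 marks the first exact bind of the order: its need (0, 0, 1, 3) fits the free (0, 0, 2, 3) with zero slack on a requested resource.
Verifying each step:
  pool = (0, 0, 2, 3)
  P5: need (0, 0, 1, 3) fits (0, 0, 2, 3); releases (1, 0, 0, 2), pool now (1, 0, 2, 5)
  P0: need (0, 0, 2, 5) fits (1, 0, 2, 5); releases (2, 0, 1, 1), pool now (3, 0, 3, 6)
  P3: need (2, 0, 3, 4) fits (3, 0, 3, 6); releases (3, 0, 2, 0), pool now (6, 0, 5, 6)
  P6: need (4, 0, 0, 0) fits (6, 0, 5, 6); releases (2, 3, 0, 2), pool now (8, 3, 5, 8)


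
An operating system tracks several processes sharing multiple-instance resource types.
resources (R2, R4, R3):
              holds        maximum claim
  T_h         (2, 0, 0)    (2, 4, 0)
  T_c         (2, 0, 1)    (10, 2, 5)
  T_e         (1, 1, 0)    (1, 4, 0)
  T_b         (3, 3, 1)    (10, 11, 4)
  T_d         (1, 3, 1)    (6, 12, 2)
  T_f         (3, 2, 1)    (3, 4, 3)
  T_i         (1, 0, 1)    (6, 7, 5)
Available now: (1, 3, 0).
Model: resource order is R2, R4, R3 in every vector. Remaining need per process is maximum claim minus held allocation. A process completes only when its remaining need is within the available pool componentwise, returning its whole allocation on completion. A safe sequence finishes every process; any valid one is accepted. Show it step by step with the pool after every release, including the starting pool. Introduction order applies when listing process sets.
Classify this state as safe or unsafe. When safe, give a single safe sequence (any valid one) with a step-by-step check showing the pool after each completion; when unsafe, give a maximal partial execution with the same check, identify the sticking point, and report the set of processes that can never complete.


UNSAFE.
Key observation: the wall is R3: completing T_e, T_h brings the pool only to (4, 4, 0), and all the rest need more.
The run T_e, T_h cannot be extended any further. Check, step by step:
  pool = (1, 3, 0)
  T_e needs (0, 3, 0) <= (1, 3, 0) -> finishes; pool += (1, 1, 0) = (2, 4, 0)
  T_h needs (0, 4, 0) <= (2, 4, 0) -> finishes; pool += (2, 0, 0) = (4, 4, 0)
  T_c cannot run: need (8, 2, 4) vs free (4, 4, 0) (insufficient R2 and R3)
  T_b cannot run: need (7, 8, 3) vs free (4, 4, 0) (insufficient R2, R4 and R3)
  T_d cannot run: need (5, 9, 1) vs free (4, 4, 0) (insufficient R2, R4 and R3)
  T_f cannot run: need (0, 2, 2) vs free (4, 4, 0) (insufficient R3)
  T_i cannot run: need (5, 7, 4) vs free (4, 4, 0) (insufficient R2, R4 and R3)
Permanently blocked: T_c, T_b, T_d, T_f and T_i.


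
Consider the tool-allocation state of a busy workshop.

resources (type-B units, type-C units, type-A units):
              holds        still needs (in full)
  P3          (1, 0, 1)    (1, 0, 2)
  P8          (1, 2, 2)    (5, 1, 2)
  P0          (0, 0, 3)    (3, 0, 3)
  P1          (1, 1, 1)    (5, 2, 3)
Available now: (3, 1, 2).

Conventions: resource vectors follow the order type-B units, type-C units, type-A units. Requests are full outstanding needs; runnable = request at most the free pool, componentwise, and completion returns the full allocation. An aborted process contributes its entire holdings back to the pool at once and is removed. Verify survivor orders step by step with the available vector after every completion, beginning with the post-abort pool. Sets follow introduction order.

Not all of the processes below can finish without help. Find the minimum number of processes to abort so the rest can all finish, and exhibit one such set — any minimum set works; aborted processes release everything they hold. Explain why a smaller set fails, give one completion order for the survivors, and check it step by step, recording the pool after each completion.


The answer: abort P1.
Key observation: the returned (1, 1, 1) from P1 is what brings P8 — unrunnable before, under any order — into play at step 3.
Why nothing smaller works: aborting no one leaves the state deadlocked as given.
One survivor order: P3, P0, P8. Walking it through (post-abort pool first):
  pool = (4, 2, 3)
  run P3 (needs (1, 0, 2), free (4, 2, 3)); after release of (1, 0, 1) the pool is (5, 2, 4)
  run P0 (needs (3, 0, 3), free (5, 2, 4)); after release of (0, 0, 3) the pool is (5, 2, 7)
  run P8 (needs (5, 1, 2), free (5, 2, 7)); after release of (1, 2, 2) the pool is (6, 4, 9)


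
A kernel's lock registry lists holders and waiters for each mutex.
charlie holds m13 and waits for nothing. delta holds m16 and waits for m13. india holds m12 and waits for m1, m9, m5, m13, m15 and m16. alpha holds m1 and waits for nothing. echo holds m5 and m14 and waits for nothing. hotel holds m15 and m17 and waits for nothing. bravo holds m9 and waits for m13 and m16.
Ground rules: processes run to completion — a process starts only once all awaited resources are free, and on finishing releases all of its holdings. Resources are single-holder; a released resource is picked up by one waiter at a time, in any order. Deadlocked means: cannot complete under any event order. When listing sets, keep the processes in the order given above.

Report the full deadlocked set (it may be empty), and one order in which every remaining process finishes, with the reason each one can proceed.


The deadlocked set is empty.
Key observation: the waits form no ring: some process can always run, and its releases unblock the others one by one.
The rest can finish in the order charlie, delta, echo, hotel, alpha, bravo, india.
Verifying each step:
  charlie: no waits; runs immediately, freeing m13
  delta: everything it awaited (m13) is free; runs, freeing m16
  echo: no waits; runs immediately, freeing m5 and m14
  hotel: no waits; runs immediately, freeing m15 and m17
  alpha: no waits; runs immediately, freeing m1
  bravo: everything it awaited (m13 and m16) is free; runs, freeing m9
  india: everything it awaited (m1, m9, m5, m13, m15 and m16) is free; runs, freeing m12


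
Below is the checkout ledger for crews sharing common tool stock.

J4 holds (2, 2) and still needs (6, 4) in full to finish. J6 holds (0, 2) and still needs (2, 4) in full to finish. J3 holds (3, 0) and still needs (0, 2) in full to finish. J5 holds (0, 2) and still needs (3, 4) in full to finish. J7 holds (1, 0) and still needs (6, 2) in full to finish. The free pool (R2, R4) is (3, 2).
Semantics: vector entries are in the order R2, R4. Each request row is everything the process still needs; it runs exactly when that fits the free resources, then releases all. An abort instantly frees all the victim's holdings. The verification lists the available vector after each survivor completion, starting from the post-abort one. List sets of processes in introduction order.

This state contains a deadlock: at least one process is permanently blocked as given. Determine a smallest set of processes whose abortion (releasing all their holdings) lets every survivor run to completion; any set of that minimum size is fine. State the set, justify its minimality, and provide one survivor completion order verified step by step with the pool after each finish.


The answer: abort J6.
Key observation: J4 had no path to completion before; after the abort of J6 ((0, 2) returned), step 2 is where it fits.
Why nothing smaller works: aborting no one leaves the state deadlocked as given.
Survivors finish in the order: J3, J4, J7, J5. Verifying each step (pool after the aborts first):
  pool = (3, 4)
  J3: need (0, 2) fits (3, 4); releases (3, 0), pool now (6, 4)
  J4: need (6, 4) fits (6, 4); releases (2, 2), pool now (8, 6)
  J7: need (6, 2) fits (8, 6); releases (1, 0), pool now (9, 6)
  J5: need (3, 4) fits (9, 6); releases (0, 2), pool now (9, 8)


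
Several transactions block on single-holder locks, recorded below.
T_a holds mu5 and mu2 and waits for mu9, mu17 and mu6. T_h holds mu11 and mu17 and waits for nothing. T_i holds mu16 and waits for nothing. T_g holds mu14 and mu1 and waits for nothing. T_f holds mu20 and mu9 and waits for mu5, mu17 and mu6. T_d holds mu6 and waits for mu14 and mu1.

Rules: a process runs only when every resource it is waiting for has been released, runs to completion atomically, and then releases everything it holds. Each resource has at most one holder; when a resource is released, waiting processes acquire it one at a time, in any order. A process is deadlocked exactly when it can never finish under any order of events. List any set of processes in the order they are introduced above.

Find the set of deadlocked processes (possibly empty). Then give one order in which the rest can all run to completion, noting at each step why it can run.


Deadlocked set: T_a and T_f.
Key observation: nobody on the ring T_a -> T_f -> T_a can start until another member finishes, which never happens; no other process is dragged down with it.
The rest can finish in the order T_g, T_d, T_h, T_i.
Step-by-step check:
  T_g waits on nothing -> runs at once and releases mu14 and mu1
  run T_d (all its waits — mu14 and mu1 — are resolved); releases mu6
  T_h waits on nothing -> runs at once and releases mu11 and mu17
  T_i waits on nothing -> runs at once and releases mu16


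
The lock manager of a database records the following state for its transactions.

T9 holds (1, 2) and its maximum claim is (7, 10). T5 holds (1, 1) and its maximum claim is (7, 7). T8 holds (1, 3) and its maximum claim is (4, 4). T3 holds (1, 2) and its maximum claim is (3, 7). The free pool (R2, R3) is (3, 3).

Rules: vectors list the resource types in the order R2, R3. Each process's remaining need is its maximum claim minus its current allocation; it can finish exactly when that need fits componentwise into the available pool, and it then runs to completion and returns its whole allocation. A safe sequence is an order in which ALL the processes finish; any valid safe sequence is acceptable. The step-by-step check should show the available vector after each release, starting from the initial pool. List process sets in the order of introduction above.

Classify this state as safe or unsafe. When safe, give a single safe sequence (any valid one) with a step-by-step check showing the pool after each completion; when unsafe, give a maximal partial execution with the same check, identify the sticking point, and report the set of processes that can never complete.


UNSAFE.
Key observation: T8, T3 can finish, but then (5, 8) is all there is, and the blocked group's R2 demands exceed it.
The run T8, T3 cannot be extended any further. Walking it through:
  pool = (3, 3)
  T8 needs (3, 1) <= (3, 3) -> finishes; pool += (1, 3) = (4, 6)
  T3 needs (2, 5) <= (4, 6) -> finishes; pool += (1, 2) = (5, 8)
  T9 cannot run: need (6, 8) vs free (5, 8) (insufficient R2)
  T5 cannot run: need (6, 6) vs free (5, 8) (insufficient R2)
Permanently blocked: T9 and T5.


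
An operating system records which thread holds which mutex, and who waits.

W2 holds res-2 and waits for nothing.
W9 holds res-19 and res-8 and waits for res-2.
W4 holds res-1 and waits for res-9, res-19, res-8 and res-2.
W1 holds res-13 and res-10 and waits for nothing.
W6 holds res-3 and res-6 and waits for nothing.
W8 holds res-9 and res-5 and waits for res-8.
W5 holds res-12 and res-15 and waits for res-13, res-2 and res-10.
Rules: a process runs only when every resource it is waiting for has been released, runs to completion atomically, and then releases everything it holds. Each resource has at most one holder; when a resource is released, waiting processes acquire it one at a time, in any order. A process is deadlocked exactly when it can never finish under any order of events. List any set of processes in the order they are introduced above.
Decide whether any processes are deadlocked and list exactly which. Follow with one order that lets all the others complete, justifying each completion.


The deadlocked set is empty.
Key observation: there is no circular wait here — follow any chain and it reaches a process that is free to run now.
One completion order for the rest: W1, W2, W9, W8, W5, W6, W4.
Check, step by step:
  run W1 (it waits on nothing); releases res-13 and res-10
  run W2 (it waits on nothing); releases res-2
  W9: everything it awaited (res-2) is free; runs, freeing res-19 and res-8
  W8: everything it awaited (res-8) is free; runs, freeing res-9 and res-5
  W5: everything it awaited (res-13, res-2 and res-10) is free; runs, freeing res-12 and res-15
  run W6 (it waits on nothing); releases res-3 and res-6
  W4: everything it awaited (res-9, res-19, res-8 and res-2) is free; runs, freeing res-1


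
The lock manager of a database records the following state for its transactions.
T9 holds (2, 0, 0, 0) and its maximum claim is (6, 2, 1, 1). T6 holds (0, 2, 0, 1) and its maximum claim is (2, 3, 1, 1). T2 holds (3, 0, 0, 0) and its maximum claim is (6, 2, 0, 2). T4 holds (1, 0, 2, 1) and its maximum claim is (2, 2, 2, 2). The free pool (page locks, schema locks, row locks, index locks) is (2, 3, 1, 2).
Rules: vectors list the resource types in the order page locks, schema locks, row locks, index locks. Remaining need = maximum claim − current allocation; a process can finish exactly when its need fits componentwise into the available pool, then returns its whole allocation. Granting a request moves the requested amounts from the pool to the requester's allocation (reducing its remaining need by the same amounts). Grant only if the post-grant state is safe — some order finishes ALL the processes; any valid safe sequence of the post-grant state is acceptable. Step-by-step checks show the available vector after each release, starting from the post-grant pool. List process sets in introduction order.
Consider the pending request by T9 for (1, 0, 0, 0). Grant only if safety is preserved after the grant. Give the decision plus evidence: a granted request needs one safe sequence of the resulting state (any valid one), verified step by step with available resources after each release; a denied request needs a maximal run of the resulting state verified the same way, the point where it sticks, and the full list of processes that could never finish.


DENY. Granting would leave the state unsafe.
Key observation: T4, T6 can finish, but then (2, 5, 3, 4) is all there is, and the blocked group's page locks demands exceed it.
After a pretend grant, a maximal execution: T4, T6 — then nothing else fits. Check, step by step:
  pool = (1, 3, 1, 2)
  T4 needs (1, 2, 0, 1) <= (1, 3, 1, 2) -> finishes; pool += (1, 0, 2, 1) = (2, 3, 3, 3)
  T6 needs (2, 1, 1, 0) <= (2, 3, 3, 3) -> finishes; pool += (0, 2, 0, 1) = (2, 5, 3, 4)
  blocked: T9 wants (3, 2, 1, 1), pool (2, 5, 3, 4) — not enough page locks
  blocked: T2 wants (3, 2, 0, 2), pool (2, 5, 3, 4) — not enough page locks
Processes that could never finish after the grant: T9 and T2.


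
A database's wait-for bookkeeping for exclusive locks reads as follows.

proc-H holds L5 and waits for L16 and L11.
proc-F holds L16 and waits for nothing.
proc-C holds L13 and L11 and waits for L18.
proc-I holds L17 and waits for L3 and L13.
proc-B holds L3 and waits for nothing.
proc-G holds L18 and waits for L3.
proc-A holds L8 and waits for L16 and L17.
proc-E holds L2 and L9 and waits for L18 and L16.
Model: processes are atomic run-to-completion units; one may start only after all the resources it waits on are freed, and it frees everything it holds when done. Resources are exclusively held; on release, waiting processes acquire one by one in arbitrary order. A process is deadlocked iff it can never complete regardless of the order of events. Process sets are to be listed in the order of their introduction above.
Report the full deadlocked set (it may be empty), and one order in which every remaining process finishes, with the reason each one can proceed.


The deadlocked set is empty.
Key observation: there is no circular wait here — follow any chain and it reaches a process that is free to run now.
A valid finishing order for the others: proc-B, proc-G, proc-C, proc-F, proc-I, proc-E, proc-A, proc-H.
Walking it through:
  proc-B waits on nothing -> runs at once and releases L3
  proc-G: everything it awaited (L3) is free; runs, freeing L18
  proc-C: everything it awaited (L18) is free; runs, freeing L13 and L11
  proc-F waits on nothing -> runs at once and releases L16
  proc-I: everything it awaited (L3 and L13) is free; runs, freeing L17
  proc-E: everything it awaited (L18 and L16) is free; runs, freeing L2 and L9
  proc-A: everything it awaited (L16 and L17) is free; runs, freeing L8
  proc-H: everything it awaited (L16 and L11) is free; runs, freeing L5


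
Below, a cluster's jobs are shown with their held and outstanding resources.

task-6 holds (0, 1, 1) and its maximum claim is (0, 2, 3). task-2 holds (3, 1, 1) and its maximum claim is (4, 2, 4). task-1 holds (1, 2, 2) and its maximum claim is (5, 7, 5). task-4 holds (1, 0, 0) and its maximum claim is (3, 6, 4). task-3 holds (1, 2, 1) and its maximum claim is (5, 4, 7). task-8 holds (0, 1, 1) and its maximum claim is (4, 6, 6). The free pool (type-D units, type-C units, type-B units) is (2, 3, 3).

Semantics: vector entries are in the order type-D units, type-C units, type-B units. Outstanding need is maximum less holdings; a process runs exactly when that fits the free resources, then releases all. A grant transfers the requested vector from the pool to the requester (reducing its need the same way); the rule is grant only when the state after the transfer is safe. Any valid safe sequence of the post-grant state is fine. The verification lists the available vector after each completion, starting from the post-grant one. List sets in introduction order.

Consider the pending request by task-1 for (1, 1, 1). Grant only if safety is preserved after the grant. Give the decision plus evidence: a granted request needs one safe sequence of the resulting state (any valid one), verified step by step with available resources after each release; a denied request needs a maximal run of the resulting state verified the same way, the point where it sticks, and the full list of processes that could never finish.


GRANT — the state after the grant stays safe, e.g. via task-6, task-2, task-1, task-4, task-8, task-3.
Key observation: (1, 2, 2) free after granting still covers task-6 first, and each release covers the next.
Verifying the post-grant state step by step:
  pool = (1, 2, 2)
  task-6: need (0, 1, 2) fits (1, 2, 2); releases (0, 1, 1), pool now (1, 3, 3)
  task-2: need (1, 1, 3) fits (1, 3, 3); releases (3, 1, 1), pool now (4, 4, 4)
  task-1: need (3, 4, 2) fits (4, 4, 4); releases (2, 3, 3), pool now (6, 7, 7)
  task-4: need (2, 6, 4) fits (6, 7, 7); releases (1, 0, 0), pool now (7, 7, 7)
  task-8: need (4, 5, 5) fits (7, 7, 7); releases (0, 1, 1), pool now (7, 8, 8)
  task-3: need (4, 2, 6) fits (7, 8, 8); releases (1, 2, 1), pool now (8, 10, 9)


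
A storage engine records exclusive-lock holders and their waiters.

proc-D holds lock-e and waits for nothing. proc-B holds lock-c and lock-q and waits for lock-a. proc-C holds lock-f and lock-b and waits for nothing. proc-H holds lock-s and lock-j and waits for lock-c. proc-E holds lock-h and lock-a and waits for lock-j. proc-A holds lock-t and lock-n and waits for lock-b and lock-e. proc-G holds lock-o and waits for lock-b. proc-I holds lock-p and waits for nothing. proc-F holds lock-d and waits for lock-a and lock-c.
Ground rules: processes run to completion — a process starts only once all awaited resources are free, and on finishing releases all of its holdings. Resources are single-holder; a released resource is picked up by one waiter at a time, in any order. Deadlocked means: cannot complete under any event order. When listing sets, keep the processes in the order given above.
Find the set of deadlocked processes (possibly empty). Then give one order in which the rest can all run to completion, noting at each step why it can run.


Deadlocked: proc-B, proc-H, proc-E and proc-F.
Key observation: the knot is the closed ring of waits proc-B -> proc-E -> proc-H -> proc-B; proc-F waits into the deadlock from upstream.
The rest can finish in the order proc-I, proc-C, proc-D, proc-G, proc-A.
Check, step by step:
  proc-I waits on nothing -> runs at once and releases lock-p
  proc-C waits on nothing -> runs at once and releases lock-f and lock-b
  proc-D waits on nothing -> runs at once and releases lock-e
  proc-G waits on lock-b — all released -> runs and releases lock-o
  proc-A waits on lock-b and lock-e — all released -> runs and releases lock-t and lock-n


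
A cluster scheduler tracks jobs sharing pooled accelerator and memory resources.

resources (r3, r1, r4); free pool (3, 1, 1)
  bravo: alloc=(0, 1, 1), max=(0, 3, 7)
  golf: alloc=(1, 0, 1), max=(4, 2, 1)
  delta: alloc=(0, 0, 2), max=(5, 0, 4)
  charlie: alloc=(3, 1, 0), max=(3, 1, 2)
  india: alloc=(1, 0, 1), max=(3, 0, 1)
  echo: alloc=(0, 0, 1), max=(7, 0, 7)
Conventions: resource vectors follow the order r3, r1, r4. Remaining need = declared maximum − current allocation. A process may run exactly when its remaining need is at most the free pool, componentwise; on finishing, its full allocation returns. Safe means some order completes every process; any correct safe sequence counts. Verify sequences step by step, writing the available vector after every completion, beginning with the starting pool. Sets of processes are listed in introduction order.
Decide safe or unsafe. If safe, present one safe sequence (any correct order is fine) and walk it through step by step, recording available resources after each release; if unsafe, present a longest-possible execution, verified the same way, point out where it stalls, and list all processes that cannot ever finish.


The state is UNSAFE.
Key observation: india, charlie, delta, golf can finish, but then (8, 2, 5) is all there is, and the blocked group's r4 demands exceed it.
Going as far as possible: india, charlie, delta, golf; after that, nothing fits. Walking it through:
  pool = (3, 1, 1)
  india needs (2, 0, 0) <= (3, 1, 1) -> finishes; pool += (1, 0, 1) = (4, 1, 2)
  charlie needs (0, 0, 2) <= (4, 1, 2) -> finishes; pool += (3, 1, 0) = (7, 2, 2)
  delta needs (5, 0, 2) <= (7, 2, 2) -> finishes; pool += (0, 0, 2) = (7, 2, 4)
  golf needs (3, 2, 0) <= (7, 2, 4) -> finishes; pool += (1, 0, 1) = (8, 2, 5)
  bravo cannot run: need (0, 2, 6) vs free (8, 2, 5) (insufficient r4)
  echo cannot run: need (7, 0, 6) vs free (8, 2, 5) (insufficient r4)
Permanently blocked: bravo and echo.


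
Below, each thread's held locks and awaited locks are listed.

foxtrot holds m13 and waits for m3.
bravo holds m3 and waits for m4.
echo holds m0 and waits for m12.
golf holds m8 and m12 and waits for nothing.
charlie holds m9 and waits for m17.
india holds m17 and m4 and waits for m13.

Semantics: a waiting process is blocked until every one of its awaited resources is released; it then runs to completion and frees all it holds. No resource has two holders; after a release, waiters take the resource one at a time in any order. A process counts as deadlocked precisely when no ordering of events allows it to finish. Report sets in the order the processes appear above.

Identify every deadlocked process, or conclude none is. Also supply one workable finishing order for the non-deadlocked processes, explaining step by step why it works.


The deadlocked set is foxtrot, bravo, charlie and india.
Key observation: foxtrot -> bravo -> india -> foxtrot is a circular wait — nothing in it can go first; charlie waits into the deadlock from upstream.
One completion order for the rest: golf, echo.
Check, step by step:
  golf waits on nothing -> runs at once and releases m8 and m12
  echo waits on m12 — all released -> runs and releases m0


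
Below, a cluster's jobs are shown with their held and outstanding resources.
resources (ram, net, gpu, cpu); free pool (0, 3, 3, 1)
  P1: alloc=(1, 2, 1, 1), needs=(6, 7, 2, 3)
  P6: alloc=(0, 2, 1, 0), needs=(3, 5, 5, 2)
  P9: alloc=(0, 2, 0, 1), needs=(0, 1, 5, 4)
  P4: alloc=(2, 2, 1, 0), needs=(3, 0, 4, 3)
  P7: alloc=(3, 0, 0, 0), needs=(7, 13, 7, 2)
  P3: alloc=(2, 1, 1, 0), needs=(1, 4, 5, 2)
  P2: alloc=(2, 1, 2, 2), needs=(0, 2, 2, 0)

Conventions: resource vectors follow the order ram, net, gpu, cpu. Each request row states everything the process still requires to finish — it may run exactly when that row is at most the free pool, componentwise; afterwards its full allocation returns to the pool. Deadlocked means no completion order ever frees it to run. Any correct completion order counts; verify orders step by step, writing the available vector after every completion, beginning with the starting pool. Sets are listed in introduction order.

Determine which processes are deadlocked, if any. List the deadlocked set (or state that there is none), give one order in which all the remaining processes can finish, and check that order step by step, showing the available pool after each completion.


Nothing here is deadlocked.
Key observation: P2 leads a chain of completions in which each release enables another process.
A valid finishing order for the others: P2, P3, P4, P1, P9, P6, P7. Walking it through:
  pool = (0, 3, 3, 1)
  run P2 (needs (0, 2, 2, 0), free (0, 3, 3, 1)); after release of (2, 1, 2, 2) the pool is (2, 4, 5, 3)
  run P3 (needs (1, 4, 5, 2), free (2, 4, 5, 3)); after release of (2, 1, 1, 0) the pool is (4, 5, 6, 3)
  run P4 (needs (3, 0, 4, 3), free (4, 5, 6, 3)); after release of (2, 2, 1, 0) the pool is (6, 7, 7, 3)
  run P1 (needs (6, 7, 2, 3), free (6, 7, 7, 3)); after release of (1, 2, 1, 1) the pool is (7, 9, 8, 4)
  run P9 (needs (0, 1, 5, 4), free (7, 9, 8, 4)); after release of (0, 2, 0, 1) the pool is (7, 11, 8, 5)
  run P6 (needs (3, 5, 5, 2), free (7, 11, 8, 5)); after release of (0, 2, 1, 0) the pool is (7, 13, 9, 5)
  run P7 (needs (7, 13, 7, 2), free (7, 13, 9, 5)); after release of (3, 0, 0, 0) the pool is (10, 13, 9, 5)


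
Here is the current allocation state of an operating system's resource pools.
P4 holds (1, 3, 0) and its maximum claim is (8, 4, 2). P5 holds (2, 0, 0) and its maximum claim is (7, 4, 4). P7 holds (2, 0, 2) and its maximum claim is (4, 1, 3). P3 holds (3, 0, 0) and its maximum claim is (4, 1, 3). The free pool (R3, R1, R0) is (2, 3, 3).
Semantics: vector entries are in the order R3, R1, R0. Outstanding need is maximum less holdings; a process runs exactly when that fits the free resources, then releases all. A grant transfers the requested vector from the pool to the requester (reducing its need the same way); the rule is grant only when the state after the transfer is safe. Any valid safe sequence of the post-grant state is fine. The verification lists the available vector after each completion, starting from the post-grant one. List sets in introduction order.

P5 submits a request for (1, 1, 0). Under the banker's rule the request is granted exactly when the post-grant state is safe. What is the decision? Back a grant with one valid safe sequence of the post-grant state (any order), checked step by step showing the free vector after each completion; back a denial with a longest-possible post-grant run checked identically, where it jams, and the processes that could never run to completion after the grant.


DENY — the pretend-granted state is unsafe.
Key observation: after P3, P7 the pool peaks at (6, 2, 5), and each blocked process is short somewhere: P4 on R3; P5 on R1.
On the post-grant state, P3, P7 is a maximal run — nothing extends it. Verifying each step:
  pool = (1, 2, 3)
  run P3 (needs (1, 1, 3), free (1, 2, 3)); after release of (3, 0, 0) the pool is (4, 2, 3)
  run P7 (needs (2, 1, 1), free (4, 2, 3)); after release of (2, 0, 2) the pool is (6, 2, 5)
  P4 cannot run: need (7, 1, 2) vs free (6, 2, 5) (insufficient R3)
  P5 cannot run: need (4, 3, 4) vs free (6, 2, 5) (insufficient R1)
Processes that could never finish after the grant: P4 and P5.
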